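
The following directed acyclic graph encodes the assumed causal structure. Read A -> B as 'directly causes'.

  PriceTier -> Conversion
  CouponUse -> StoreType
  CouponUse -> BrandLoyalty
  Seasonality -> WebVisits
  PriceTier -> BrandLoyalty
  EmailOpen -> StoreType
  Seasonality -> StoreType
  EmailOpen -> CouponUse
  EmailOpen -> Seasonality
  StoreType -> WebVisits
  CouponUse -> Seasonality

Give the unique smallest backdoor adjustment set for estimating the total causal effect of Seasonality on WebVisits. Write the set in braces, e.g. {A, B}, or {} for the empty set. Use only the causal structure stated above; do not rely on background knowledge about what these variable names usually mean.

Variables eligible for adjustment (non-descendants of Seasonality, excluding Seasonality and WebVisits): {BrandLoyalty, Conversion, CouponUse, EmailOpen, PriceTier}.
Backdoor paths from Seasonality to WebVisits:
  P1: Seasonality <- EmailOpen -> CouponUse -> StoreType -> WebVisits
  P2: Seasonality <- EmailOpen -> StoreType -> WebVisits
  P3: Seasonality <- CouponUse <- EmailOpen -> StoreType -> WebVisits
  P4: Seasonality <- CouponUse -> StoreType -> WebVisits
The empty set is not sufficient: P1 (Seasonality <- EmailOpen -> CouponUse -> StoreType -> WebVisits) has no collider blocking it and no conditioned non-collider, so it is open.
Try {CouponUse, EmailOpen}:
  P1: blocked at fork node EmailOpen ∈ conditioning set.
  P2: blocked at fork node EmailOpen ∈ conditioning set.
  P3: blocked at chain node CouponUse ∈ conditioning set.
  P4: blocked at fork node CouponUse ∈ conditioning set.
{CouponUse, EmailOpen} contains no descendant of Seasonality and blocks every backdoor path.
Every element of {CouponUse, EmailOpen} is needed (dropping CouponUse leaves P4 open; dropping EmailOpen leaves P2 open), so no proper subset is valid.
Among all size-2 subsets of the eligible variables, only {CouponUse, EmailOpen} blocks every backdoor path, so it is the unique smallest valid adjustment set.

{CouponUse, EmailOpen}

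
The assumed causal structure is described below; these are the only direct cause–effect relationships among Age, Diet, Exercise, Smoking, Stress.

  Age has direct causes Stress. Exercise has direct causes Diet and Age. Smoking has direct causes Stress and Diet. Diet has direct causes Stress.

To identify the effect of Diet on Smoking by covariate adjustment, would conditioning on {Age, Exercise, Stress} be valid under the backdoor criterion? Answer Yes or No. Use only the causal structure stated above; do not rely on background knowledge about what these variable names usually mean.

Backdoor paths from Diet to Smoking (paths whose first edge points into Diet):
  P1: Diet <- Stress -> Smoking
Condition 1 (no descendant of Diet in the set): FAILS — Exercise is a descendant of Diet.
Condition 2 (every backdoor path blocked by {Age, Exercise, Stress}):
  P1: blocked at fork node Stress ∈ conditioning set.
{Age, Exercise, Stress} does not satisfy the backdoor criterion.

No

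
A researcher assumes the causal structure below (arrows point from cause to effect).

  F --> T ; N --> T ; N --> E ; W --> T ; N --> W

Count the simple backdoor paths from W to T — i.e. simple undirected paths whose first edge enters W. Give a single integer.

1

A backdoor path from W to T is any simple undirected path whose first edge points into W (i.e. leaves W via a parent).
Parents of W: {N}.
Enumerating:
  P1: W <- N -> T
That exhausts the simple backdoor paths. Count: 1.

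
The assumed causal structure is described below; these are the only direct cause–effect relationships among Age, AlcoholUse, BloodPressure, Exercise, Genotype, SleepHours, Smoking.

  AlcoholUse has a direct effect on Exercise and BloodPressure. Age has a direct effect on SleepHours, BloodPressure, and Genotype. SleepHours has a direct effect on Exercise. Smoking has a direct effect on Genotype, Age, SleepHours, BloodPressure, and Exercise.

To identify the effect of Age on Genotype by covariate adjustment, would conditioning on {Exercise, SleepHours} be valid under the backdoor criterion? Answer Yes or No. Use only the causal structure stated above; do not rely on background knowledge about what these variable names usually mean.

Backdoor paths from Age to Genotype (paths whose first edge points into Age):
  P1: Age <- Smoking -> Genotype
Condition 1 (no descendant of Age in the set): FAILS — Exercise and SleepHours are descendants of Age.
Condition 2 (every backdoor path blocked by {Exercise, SleepHours}):
  P1: open — no interior node is in the conditioning set.
{Exercise, SleepHours} does not satisfy the backdoor criterion.

No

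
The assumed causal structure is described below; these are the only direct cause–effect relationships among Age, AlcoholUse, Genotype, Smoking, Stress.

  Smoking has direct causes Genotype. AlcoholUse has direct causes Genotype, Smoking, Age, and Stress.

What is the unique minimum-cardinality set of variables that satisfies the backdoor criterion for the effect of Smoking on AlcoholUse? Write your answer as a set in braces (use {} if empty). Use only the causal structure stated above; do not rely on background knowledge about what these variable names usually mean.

{Genotype}

Variables eligible for adjustment (non-descendants of Smoking, excluding Smoking and AlcoholUse): {Age, Genotype, Stress}.
Backdoor paths from Smoking to AlcoholUse:
  P1: Smoking <- Genotype -> AlcoholUse
The empty set is not sufficient: P1 (Smoking <- Genotype -> AlcoholUse) has no collider blocking it and no conditioned non-collider, so it is open.
Try {Genotype}:
  P1: blocked at fork node Genotype ∈ conditioning set.
{Genotype} contains no descendant of Smoking and blocks every backdoor path.
No other singleton works — e.g. {Age} leaves P1 open — so {Genotype} is the unique smallest valid adjustment set.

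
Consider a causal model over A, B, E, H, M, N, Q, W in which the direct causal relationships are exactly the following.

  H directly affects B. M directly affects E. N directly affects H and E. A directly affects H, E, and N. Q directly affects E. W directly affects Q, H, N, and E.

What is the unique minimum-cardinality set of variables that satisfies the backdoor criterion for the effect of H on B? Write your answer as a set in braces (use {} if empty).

{}

Variables eligible for adjustment (non-descendants of H, excluding H and B): {A, E, M, N, Q, W}.
Backdoor paths from H to B:
  (none)
With no backdoor paths the empty set already satisfies the criterion, and it is trivially minimal.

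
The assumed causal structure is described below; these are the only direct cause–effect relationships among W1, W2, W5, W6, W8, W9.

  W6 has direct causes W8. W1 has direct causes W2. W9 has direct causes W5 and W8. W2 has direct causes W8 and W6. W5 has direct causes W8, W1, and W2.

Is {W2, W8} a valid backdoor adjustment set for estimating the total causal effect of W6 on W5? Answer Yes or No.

No

Backdoor paths from W6 to W5 (paths whose first edge points into W6):
  P1: W6 <- W8 -> W2 -> W1 -> W5
  P2: W6 <- W8 -> W2 -> W5
  P3: W6 <- W8 -> W5
  P4: W6 <- W8 -> W9 <- W5
Condition 1 (no descendant of W6 in the set): FAILS — W2 is a descendant of W6.
Condition 2 (every backdoor path blocked by {W2, W8}):
  P1: blocked at fork node W8 ∈ conditioning set.
  P2: blocked at fork node W8 ∈ conditioning set.
  P3: blocked at fork node W8 ∈ conditioning set.
  P4: blocked at fork node W8 ∈ conditioning set.
{W2, W8} does not satisfy the backdoor criterion.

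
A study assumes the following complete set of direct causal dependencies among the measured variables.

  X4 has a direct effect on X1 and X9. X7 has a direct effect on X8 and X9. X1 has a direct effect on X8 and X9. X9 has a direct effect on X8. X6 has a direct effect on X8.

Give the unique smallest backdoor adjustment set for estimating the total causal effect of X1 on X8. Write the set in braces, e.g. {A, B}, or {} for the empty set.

{X4}

Variables eligible for adjustment (non-descendants of X1, excluding X1 and X8): {X4, X6, X7}.
Backdoor paths from X1 to X8:
  P1: X1 <- X4 -> X9 <- X7 -> X8
  P2: X1 <- X4 -> X9 -> X8
The empty set is not sufficient: P2 (X1 <- X4 -> X9 -> X8) has no collider blocking it and no conditioned non-collider, so it is open.
Try {X4}:
  P1: blocked at fork node X4 ∈ conditioning set.
  P2: blocked at fork node X4 ∈ conditioning set.
{X4} contains no descendant of X1 and blocks every backdoor path.
No other singleton works — e.g. {X7} leaves P2 open — so {X4} is the unique smallest valid adjustment set.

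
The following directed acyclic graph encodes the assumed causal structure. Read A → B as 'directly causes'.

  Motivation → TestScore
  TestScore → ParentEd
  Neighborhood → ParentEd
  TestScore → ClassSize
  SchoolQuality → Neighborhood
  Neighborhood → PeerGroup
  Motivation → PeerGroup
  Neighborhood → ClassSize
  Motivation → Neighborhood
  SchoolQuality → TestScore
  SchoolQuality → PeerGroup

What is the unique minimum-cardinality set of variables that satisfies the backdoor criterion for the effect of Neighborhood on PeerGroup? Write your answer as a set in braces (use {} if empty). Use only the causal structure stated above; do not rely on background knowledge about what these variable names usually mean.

Variables eligible for adjustment (non-descendants of Neighborhood, excluding Neighborhood and PeerGroup): {Motivation, SchoolQuality, TestScore}.
Backdoor paths from Neighborhood to PeerGroup:
  P1: Neighborhood <- Motivation -> TestScore <- SchoolQuality -> PeerGroup
  P2: Neighborhood <- Motivation -> PeerGroup
  P3: Neighborhood <- SchoolQuality -> TestScore <- Motivation -> PeerGroup
  P4: Neighborhood <- SchoolQuality -> PeerGroup
The empty set is not sufficient: P2 (Neighborhood <- Motivation -> PeerGroup) has no collider blocking it and no conditioned non-collider, so it is open.
Try {Motivation, SchoolQuality}:
  P1: blocked at fork node Motivation ∈ conditioning set.
  P2: blocked at fork node Motivation ∈ conditioning set.
  P3: blocked at fork node SchoolQuality ∈ conditioning set.
  P4: blocked at fork node SchoolQuality ∈ conditioning set.
{Motivation, SchoolQuality} contains no descendant of Neighborhood and blocks every backdoor path.
Every element of {Motivation, SchoolQuality} is needed (dropping Motivation leaves P2 open; dropping SchoolQuality leaves P4 open), so no proper subset is valid.
Among all size-2 subsets of the eligible variables, only {Motivation, SchoolQuality} blocks every backdoor path, so it is the unique smallest valid adjustment set.

{Motivation, SchoolQuality}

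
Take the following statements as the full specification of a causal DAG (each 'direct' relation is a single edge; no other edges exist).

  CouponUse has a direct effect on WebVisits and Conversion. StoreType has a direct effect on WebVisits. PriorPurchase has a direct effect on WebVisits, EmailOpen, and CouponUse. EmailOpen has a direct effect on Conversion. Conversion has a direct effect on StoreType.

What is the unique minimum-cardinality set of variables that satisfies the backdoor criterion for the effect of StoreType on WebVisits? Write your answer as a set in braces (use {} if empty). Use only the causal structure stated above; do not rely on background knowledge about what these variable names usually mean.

Variables eligible for adjustment (non-descendants of StoreType, excluding StoreType and WebVisits): {Conversion, CouponUse, EmailOpen, PriorPurchase}.
Backdoor paths from StoreType to WebVisits:
  P1: StoreType <- Conversion <- CouponUse <- PriorPurchase -> WebVisits
  P2: StoreType <- Conversion <- CouponUse -> WebVisits
  P3: StoreType <- Conversion <- EmailOpen <- PriorPurchase -> CouponUse -> WebVisits
  P4: StoreType <- Conversion <- EmailOpen <- PriorPurchase -> WebVisits
The empty set is not sufficient: P1 (StoreType <- Conversion <- CouponUse <- PriorPurchase -> WebVisits) has no collider blocking it and no conditioned non-collider, so it is open.
Try {Conversion}:
  P1: blocked at chain node Conversion ∈ conditioning set.
  P2: blocked at chain node Conversion ∈ conditioning set.
  P3: blocked at chain node Conversion ∈ conditioning set.
  P4: blocked at chain node Conversion ∈ conditioning set.
{Conversion} contains no descendant of StoreType and blocks every backdoor path.
No other singleton works — e.g. {PriorPurchase} leaves P2 open — so {Conversion} is the unique smallest valid adjustment set.

{Conversion}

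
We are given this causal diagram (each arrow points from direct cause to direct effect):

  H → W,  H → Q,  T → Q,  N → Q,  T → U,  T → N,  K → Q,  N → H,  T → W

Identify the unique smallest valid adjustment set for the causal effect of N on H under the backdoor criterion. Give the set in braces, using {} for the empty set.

{}

Variables eligible for adjustment (non-descendants of N, excluding N and H): {K, T, U}.
Backdoor paths from N to H:
  P1: N <- T -> W <- H
  P2: N <- T -> Q <- H
Each backdoor path contains an unconditioned collider, so every path is already blocked with the empty conditioning set:
  P1: blocked at collider W (neither it nor any descendant is in the conditioning set).
  P2: blocked at collider Q (neither it nor any descendant is in the conditioning set).
The empty set is therefore the unique smallest valid set.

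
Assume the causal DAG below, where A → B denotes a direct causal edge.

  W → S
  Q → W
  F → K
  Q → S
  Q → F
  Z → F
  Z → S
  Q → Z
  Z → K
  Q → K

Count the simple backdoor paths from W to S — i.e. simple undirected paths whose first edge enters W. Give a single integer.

6

A backdoor path from W to S is any simple undirected path whose first edge points into W (i.e. leaves W via a parent).
Parents of W: {Q}.
Enumerating:
  P1: W <- Q -> Z -> S
  P2: W <- Q -> F <- Z -> S
  P3: W <- Q -> F -> K <- Z -> S
  P4: W <- Q -> K <- Z -> S
  P5: W <- Q -> K <- F <- Z -> S
  P6: W <- Q -> S
That exhausts the simple backdoor paths. Count: 6.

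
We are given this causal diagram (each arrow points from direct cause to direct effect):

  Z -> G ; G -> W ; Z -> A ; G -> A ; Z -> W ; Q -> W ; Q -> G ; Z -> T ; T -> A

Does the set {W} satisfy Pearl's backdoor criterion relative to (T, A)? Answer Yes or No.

Backdoor paths from T to A (paths whose first edge points into T):
  P1: T <- Z -> G -> A
  P2: T <- Z -> W <- Q -> G -> A
  P3: T <- Z -> W <- G -> A
  P4: T <- Z -> A
Condition 1 (no descendant of T in the set): holds — descendants of T are {A}; none are in {W}.
Condition 2 (every backdoor path blocked by {W}):
  P1: open — no interior node is in the conditioning set.
  P2: open — collider(s) W are conditioned on (or have a conditioned descendant) and no non-collider on the path is in the set.
  P3: open — collider(s) W are conditioned on (or have a conditioned descendant) and no non-collider on the path is in the set.
  P4: open — no interior node is in the conditioning set.
{W} does not satisfy the backdoor criterion.

No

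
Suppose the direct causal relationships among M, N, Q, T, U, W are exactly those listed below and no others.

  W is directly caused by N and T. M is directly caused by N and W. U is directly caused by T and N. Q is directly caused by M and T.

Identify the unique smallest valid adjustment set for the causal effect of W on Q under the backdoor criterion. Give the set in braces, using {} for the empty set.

Variables eligible for adjustment (non-descendants of W, excluding W and Q): {N, T, U}.
Backdoor paths from W to Q:
  P1: W <- N -> M -> Q
  P2: W <- N -> U <- T -> Q
  P3: W <- T -> Q
  P4: W <- T -> U <- N -> M -> Q
The empty set is not sufficient: P1 (W <- N -> M -> Q) has no collider blocking it and no conditioned non-collider, so it is open.
Try {N, T}:
  P1: blocked at fork node N ∈ conditioning set.
  P2: blocked at fork node N ∈ conditioning set.
  P3: blocked at fork node T ∈ conditioning set.
  P4: blocked at fork node T ∈ conditioning set.
{N, T} contains no descendant of W and blocks every backdoor path.
Every element of {N, T} is needed (dropping N leaves P1 open; dropping T leaves P3 open), so no proper subset is valid.
Among all size-2 subsets of the eligible variables, only {N, T} blocks every backdoor path, so it is the unique smallest valid adjustment set.

{N, T}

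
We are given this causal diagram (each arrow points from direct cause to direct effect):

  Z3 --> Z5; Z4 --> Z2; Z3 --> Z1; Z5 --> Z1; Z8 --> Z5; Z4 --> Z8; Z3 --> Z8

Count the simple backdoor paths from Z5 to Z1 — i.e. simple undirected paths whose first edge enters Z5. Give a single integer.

A backdoor path from Z5 to Z1 is any simple undirected path whose first edge points into Z5 (i.e. leaves Z5 via a parent).
Parents of Z5: {Z3, Z8}.
Enumerating:
  P1: Z5 <- Z3 -> Z1
  P2: Z5 <- Z8 <- Z3 -> Z1
That exhausts the simple backdoor paths. Count: 2.

2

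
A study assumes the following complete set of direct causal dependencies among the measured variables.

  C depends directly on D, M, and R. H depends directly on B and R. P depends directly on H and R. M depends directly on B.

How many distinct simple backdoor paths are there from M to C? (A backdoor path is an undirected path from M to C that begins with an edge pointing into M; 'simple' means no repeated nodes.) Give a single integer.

A backdoor path from M to C is any simple undirected path whose first edge points into M (i.e. leaves M via a parent).
Parents of M: {B}.
Enumerating:
  P1: M <- B -> H <- R -> C
  P2: M <- B -> H -> P <- R -> C
That exhausts the simple backdoor paths. Count: 2.

2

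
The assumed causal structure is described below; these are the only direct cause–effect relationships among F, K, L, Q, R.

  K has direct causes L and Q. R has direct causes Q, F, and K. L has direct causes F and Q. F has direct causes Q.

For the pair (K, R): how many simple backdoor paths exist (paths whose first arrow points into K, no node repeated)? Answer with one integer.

A backdoor path from K to R is any simple undirected path whose first edge points into K (i.e. leaves K via a parent).
Parents of K: {L, Q}.
Enumerating:
  P1: K <- Q -> F -> R
  P2: K <- Q -> L <- F -> R
  P3: K <- Q -> R
  P4: K <- L <- Q -> F -> R
  P5: K <- L <- Q -> R
  P6: K <- L <- F <- Q -> R
  P7: K <- L <- F -> R
That exhausts the simple backdoor paths. Count: 7.

7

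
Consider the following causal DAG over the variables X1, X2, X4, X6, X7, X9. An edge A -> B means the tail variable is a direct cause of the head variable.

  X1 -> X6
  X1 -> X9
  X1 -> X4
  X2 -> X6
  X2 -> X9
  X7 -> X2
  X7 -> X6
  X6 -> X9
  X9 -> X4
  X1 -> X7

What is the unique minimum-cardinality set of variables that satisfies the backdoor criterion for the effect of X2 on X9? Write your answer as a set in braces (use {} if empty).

{X7}

Variables eligible for adjustment (non-descendants of X2, excluding X2 and X9): {X1, X7}.
Backdoor paths from X2 to X9:
  P1: X2 <- X7 <- X1 -> X6 -> X9
  P2: X2 <- X7 <- X1 -> X9
  P3: X2 <- X7 <- X1 -> X4 <- X9
  P4: X2 <- X7 -> X6 <- X1 -> X9
  P5: X2 <- X7 -> X6 <- X1 -> X4 <- X9
  P6: X2 <- X7 -> X6 -> X9
The empty set is not sufficient: P1 (X2 <- X7 <- X1 -> X6 -> X9) has no collider blocking it and no conditioned non-collider, so it is open.
Try {X7}:
  P1: blocked at chain node X7 ∈ conditioning set.
  P2: blocked at chain node X7 ∈ conditioning set.
  P3: blocked at chain node X7 ∈ conditioning set.
  P4: blocked at fork node X7 ∈ conditioning set.
  P5: blocked at fork node X7 ∈ conditioning set.
  P6: blocked at fork node X7 ∈ conditioning set.
{X7} contains no descendant of X2 and blocks every backdoor path.
No other singleton works — e.g. {X1} leaves P6 open — so {X7} is the unique smallest valid adjustment set.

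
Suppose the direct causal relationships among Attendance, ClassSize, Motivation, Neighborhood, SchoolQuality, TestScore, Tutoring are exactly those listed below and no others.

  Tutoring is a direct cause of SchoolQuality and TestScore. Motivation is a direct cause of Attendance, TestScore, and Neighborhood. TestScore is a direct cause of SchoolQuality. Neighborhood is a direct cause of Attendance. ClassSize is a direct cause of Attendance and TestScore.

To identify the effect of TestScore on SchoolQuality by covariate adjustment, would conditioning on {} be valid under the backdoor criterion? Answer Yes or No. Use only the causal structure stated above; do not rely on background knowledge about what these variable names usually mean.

Backdoor paths from TestScore to SchoolQuality (paths whose first edge points into TestScore):
  P1: TestScore <- Tutoring -> SchoolQuality
Condition 1 (no descendant of TestScore in the set): holds — descendants of TestScore are {SchoolQuality}; none are in {}.
Condition 2 (every backdoor path blocked by {}):
  P1: open — no interior node is in the conditioning set.
{} does not satisfy the backdoor criterion.

No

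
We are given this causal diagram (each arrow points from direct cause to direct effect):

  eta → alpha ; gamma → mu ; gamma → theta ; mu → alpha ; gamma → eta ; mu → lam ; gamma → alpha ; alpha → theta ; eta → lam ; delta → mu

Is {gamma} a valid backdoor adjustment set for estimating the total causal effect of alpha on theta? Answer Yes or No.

Yes

Backdoor paths from alpha to theta (paths whose first edge points into alpha):
  P1: alpha <- gamma -> theta
  P2: alpha <- eta <- gamma -> theta
  P3: alpha <- eta -> lam <- mu <- gamma -> theta
  P4: alpha <- mu <- gamma -> theta
  P5: alpha <- mu -> lam <- eta <- gamma -> theta
Condition 1 (no descendant of alpha in the set): holds — descendants of alpha are {theta}; none are in {gamma}.
Condition 2 (every backdoor path blocked by {gamma}):
  P1: blocked at fork node gamma ∈ conditioning set.
  P2: blocked at fork node gamma ∈ conditioning set.
  P3: blocked at collider lam (neither it nor any descendant is in the conditioning set).
  P4: blocked at fork node gamma ∈ conditioning set.
  P5: blocked at collider lam (neither it nor any descendant is in the conditioning set).
{gamma} satisfies the backdoor criterion.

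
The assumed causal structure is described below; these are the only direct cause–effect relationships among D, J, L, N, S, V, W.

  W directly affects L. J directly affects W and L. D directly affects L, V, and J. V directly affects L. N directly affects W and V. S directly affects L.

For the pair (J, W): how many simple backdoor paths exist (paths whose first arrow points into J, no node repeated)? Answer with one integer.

A backdoor path from J to W is any simple undirected path whose first edge points into J (i.e. leaves J via a parent).
Parents of J: {D}.
Enumerating:
  P1: J <- D -> V <- N -> W
  P2: J <- D -> V -> L <- W
  P3: J <- D -> L <- V <- N -> W
  P4: J <- D -> L <- W
That exhausts the simple backdoor paths. Count: 4.

4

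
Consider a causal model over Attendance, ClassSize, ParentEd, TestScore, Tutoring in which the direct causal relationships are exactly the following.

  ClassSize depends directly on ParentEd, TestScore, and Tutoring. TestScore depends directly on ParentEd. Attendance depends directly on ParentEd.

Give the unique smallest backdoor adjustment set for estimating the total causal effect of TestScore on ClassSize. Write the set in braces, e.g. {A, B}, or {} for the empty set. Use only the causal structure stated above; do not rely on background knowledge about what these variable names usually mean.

Variables eligible for adjustment (non-descendants of TestScore, excluding TestScore and ClassSize): {Attendance, ParentEd, Tutoring}.
Backdoor paths from TestScore to ClassSize:
  P1: TestScore <- ParentEd -> ClassSize
The empty set is not sufficient: P1 (TestScore <- ParentEd -> ClassSize) has no collider blocking it and no conditioned non-collider, so it is open.
Try {ParentEd}:
  P1: blocked at fork node ParentEd ∈ conditioning set.
{ParentEd} contains no descendant of TestScore and blocks every backdoor path.
No other singleton works — e.g. {Tutoring} leaves P1 open — so {ParentEd} is the unique smallest valid adjustment set.

{ParentEd}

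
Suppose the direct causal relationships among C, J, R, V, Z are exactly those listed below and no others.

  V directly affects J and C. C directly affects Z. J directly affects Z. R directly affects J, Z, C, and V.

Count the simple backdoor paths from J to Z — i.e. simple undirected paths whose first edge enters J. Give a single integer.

A backdoor path from J to Z is any simple undirected path whose first edge points into J (i.e. leaves J via a parent).
Parents of J: {R, V}.
Enumerating:
  P1: J <- R -> V -> C -> Z
  P2: J <- R -> C -> Z
  P3: J <- R -> Z
  P4: J <- V <- R -> C -> Z
  P5: J <- V <- R -> Z
  P6: J <- V -> C <- R -> Z
  P7: J <- V -> C -> Z
That exhausts the simple backdoor paths. Count: 7.

7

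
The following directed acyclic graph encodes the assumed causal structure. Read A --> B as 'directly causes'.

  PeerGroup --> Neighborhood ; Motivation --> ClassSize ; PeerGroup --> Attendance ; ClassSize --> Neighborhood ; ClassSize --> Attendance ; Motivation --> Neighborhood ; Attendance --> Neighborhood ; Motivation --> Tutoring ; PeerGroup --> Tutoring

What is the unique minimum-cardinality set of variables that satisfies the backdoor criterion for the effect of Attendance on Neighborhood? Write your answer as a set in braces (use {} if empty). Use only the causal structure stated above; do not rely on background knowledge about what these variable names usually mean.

Variables eligible for adjustment (non-descendants of Attendance, excluding Attendance and Neighborhood): {ClassSize, Motivation, PeerGroup, Tutoring}.
Backdoor paths from Attendance to Neighborhood:
  P1: Attendance <- PeerGroup -> Tutoring <- Motivation -> ClassSize -> Neighborhood
  P2: Attendance <- PeerGroup -> Tutoring <- Motivation -> Neighborhood
  P3: Attendance <- PeerGroup -> Neighborhood
  P4: Attendance <- ClassSize <- Motivation -> Tutoring <- PeerGroup -> Neighborhood
  P5: Attendance <- ClassSize <- Motivation -> Neighborhood
  P6: Attendance <- ClassSize -> Neighborhood
The empty set is not sufficient: P3 (Attendance <- PeerGroup -> Neighborhood) has no collider blocking it and no conditioned non-collider, so it is open.
Try {ClassSize, PeerGroup}:
  P1: blocked at fork node PeerGroup ∈ conditioning set.
  P2: blocked at fork node PeerGroup ∈ conditioning set.
  P3: blocked at fork node PeerGroup ∈ conditioning set.
  P4: blocked at chain node ClassSize ∈ conditioning set.
  P5: blocked at chain node ClassSize ∈ conditioning set.
  P6: blocked at fork node ClassSize ∈ conditioning set.
{ClassSize, PeerGroup} contains no descendant of Attendance and blocks every backdoor path.
Every element of {ClassSize, PeerGroup} is needed (dropping ClassSize leaves P5 open; dropping PeerGroup leaves P3 open), so no proper subset is valid.
Among all size-2 subsets of the eligible variables, only {ClassSize, PeerGroup} blocks every backdoor path, so it is the unique smallest valid adjustment set.

{ClassSize, PeerGroup}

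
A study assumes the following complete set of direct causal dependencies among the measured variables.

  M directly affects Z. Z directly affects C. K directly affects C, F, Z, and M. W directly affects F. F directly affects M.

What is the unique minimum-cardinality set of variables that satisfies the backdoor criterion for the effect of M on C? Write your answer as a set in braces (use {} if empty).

{K}

Variables eligible for adjustment (non-descendants of M, excluding M and C): {F, K, W}.
Backdoor paths from M to C:
  P1: M <- K -> Z -> C
  P2: M <- K -> C
  P3: M <- F <- K -> Z -> C
  P4: M <- F <- K -> C
The empty set is not sufficient: P1 (M <- K -> Z -> C) has no collider blocking it and no conditioned non-collider, so it is open.
Try {K}:
  P1: blocked at fork node K ∈ conditioning set.
  P2: blocked at fork node K ∈ conditioning set.
  P3: blocked at fork node K ∈ conditioning set.
  P4: blocked at fork node K ∈ conditioning set.
{K} contains no descendant of M and blocks every backdoor path.
No other singleton works — e.g. {W} leaves P1 open — so {K} is the unique smallest valid adjustment set.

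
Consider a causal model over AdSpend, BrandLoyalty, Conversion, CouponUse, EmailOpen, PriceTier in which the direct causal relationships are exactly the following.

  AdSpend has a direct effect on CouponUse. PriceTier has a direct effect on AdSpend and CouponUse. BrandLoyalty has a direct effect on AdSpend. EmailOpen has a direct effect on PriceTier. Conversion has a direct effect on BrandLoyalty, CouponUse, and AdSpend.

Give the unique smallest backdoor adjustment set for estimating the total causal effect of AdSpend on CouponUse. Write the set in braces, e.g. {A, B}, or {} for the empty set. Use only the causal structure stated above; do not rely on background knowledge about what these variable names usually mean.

Variables eligible for adjustment (non-descendants of AdSpend, excluding AdSpend and CouponUse): {BrandLoyalty, Conversion, EmailOpen, PriceTier}.
Backdoor paths from AdSpend to CouponUse:
  P1: AdSpend <- Conversion -> CouponUse
  P2: AdSpend <- BrandLoyalty <- Conversion -> CouponUse
  P3: AdSpend <- PriceTier -> CouponUse
The empty set is not sufficient: P1 (AdSpend <- Conversion -> CouponUse) has no collider blocking it and no conditioned non-collider, so it is open.
Try {Conversion, PriceTier}:
  P1: blocked at fork node Conversion ∈ conditioning set.
  P2: blocked at fork node Conversion ∈ conditioning set.
  P3: blocked at fork node PriceTier ∈ conditioning set.
{Conversion, PriceTier} contains no descendant of AdSpend and blocks every backdoor path.
Every element of {Conversion, PriceTier} is needed (dropping Conversion leaves P1 open; dropping PriceTier leaves P3 open), so no proper subset is valid.
Among all size-2 subsets of the eligible variables, only {Conversion, PriceTier} blocks every backdoor path, so it is the unique smallest valid adjustment set.

{Conversion, PriceTier}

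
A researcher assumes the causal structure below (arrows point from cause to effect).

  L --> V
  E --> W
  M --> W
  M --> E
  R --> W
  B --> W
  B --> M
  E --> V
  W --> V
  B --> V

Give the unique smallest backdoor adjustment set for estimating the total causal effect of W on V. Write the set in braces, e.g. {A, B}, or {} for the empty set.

{B, E}

Variables eligible for adjustment (non-descendants of W, excluding W and V): {B, E, L, M, R}.
Backdoor paths from W to V:
  P1: W <- B -> M -> E -> V
  P2: W <- B -> V
  P3: W <- M <- B -> V
  P4: W <- M -> E -> V
  P5: W <- E <- M <- B -> V
  P6: W <- E -> V
The empty set is not sufficient: P1 (W <- B -> M -> E -> V) has no collider blocking it and no conditioned non-collider, so it is open.
Try {B, E}:
  P1: blocked at fork node B ∈ conditioning set.
  P2: blocked at fork node B ∈ conditioning set.
  P3: blocked at fork node B ∈ conditioning set.
  P4: blocked at chain node E ∈ conditioning set.
  P5: blocked at chain node E ∈ conditioning set.
  P6: blocked at fork node E ∈ conditioning set.
{B, E} contains no descendant of W and blocks every backdoor path.
Every element of {B, E} is needed (dropping B leaves P2 open; dropping E leaves P4 open), so no proper subset is valid.
Among all size-2 subsets of the eligible variables, only {B, E} blocks every backdoor path, so it is the unique smallest valid adjustment set.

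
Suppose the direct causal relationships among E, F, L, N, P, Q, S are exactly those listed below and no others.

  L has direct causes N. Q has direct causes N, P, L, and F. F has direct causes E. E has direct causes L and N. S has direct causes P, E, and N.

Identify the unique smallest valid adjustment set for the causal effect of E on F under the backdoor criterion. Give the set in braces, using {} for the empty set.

{}

Variables eligible for adjustment (non-descendants of E, excluding E and F): {L, N, P}.
Backdoor paths from E to F:
  P1: E <- N -> L -> Q <- F
  P2: E <- N -> S <- P -> Q <- F
  P3: E <- N -> Q <- F
  P4: E <- L <- N -> S <- P -> Q <- F
  P5: E <- L <- N -> Q <- F
  P6: E <- L -> Q <- F
Each backdoor path contains an unconditioned collider, so every path is already blocked with the empty conditioning set:
  P1: blocked at collider Q (neither it nor any descendant is in the conditioning set).
  P2: blocked at collider S (neither it nor any descendant is in the conditioning set).
  P3: blocked at collider Q (neither it nor any descendant is in the conditioning set).
  P4: blocked at collider S (neither it nor any descendant is in the conditioning set).
  P5: blocked at collider Q (neither it nor any descendant is in the conditioning set).
  P6: blocked at collider Q (neither it nor any descendant is in the conditioning set).
The empty set is therefore the unique smallest valid set.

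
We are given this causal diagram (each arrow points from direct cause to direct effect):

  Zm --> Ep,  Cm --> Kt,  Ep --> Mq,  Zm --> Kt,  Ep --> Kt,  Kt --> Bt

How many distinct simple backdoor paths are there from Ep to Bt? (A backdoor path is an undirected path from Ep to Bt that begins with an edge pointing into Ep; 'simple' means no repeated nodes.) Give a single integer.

1

A backdoor path from Ep to Bt is any simple undirected path whose first edge points into Ep (i.e. leaves Ep via a parent).
Parents of Ep: {Zm}.
Enumerating:
  P1: Ep <- Zm -> Kt -> Bt
That exhausts the simple backdoor paths. Count: 1.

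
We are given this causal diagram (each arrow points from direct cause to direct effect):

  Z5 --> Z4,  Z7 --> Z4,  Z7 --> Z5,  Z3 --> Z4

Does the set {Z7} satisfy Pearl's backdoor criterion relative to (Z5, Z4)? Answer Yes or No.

Yes

Backdoor paths from Z5 to Z4 (paths whose first edge points into Z5):
  P1: Z5 <- Z7 -> Z4
Condition 1 (no descendant of Z5 in the set): holds — descendants of Z5 are {Z4}; none are in {Z7}.
Condition 2 (every backdoor path blocked by {Z7}):
  P1: blocked at fork node Z7 ∈ conditioning set.
{Z7} satisfies the backdoor criterion.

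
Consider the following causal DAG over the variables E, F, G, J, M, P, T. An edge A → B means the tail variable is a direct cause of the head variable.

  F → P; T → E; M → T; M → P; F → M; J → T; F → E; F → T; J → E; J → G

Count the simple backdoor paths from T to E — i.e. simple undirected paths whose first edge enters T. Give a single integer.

4

A backdoor path from T to E is any simple undirected path whose first edge points into T (i.e. leaves T via a parent).
Parents of T: {F, J, M}.
Enumerating:
  P1: T <- J -> E
  P2: T <- F -> E
  P3: T <- M <- F -> E
  P4: T <- M -> P <- F -> E
That exhausts the simple backdoor paths. Count: 4.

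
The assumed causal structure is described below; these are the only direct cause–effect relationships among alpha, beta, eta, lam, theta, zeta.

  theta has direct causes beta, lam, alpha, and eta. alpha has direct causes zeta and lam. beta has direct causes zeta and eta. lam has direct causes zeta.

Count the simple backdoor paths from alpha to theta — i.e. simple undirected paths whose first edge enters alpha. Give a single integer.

A backdoor path from alpha to theta is any simple undirected path whose first edge points into alpha (i.e. leaves alpha via a parent).
Parents of alpha: {lam, zeta}.
Enumerating:
  P1: alpha <- zeta -> lam -> theta
  P2: alpha <- zeta -> beta <- eta -> theta
  P3: alpha <- zeta -> beta -> theta
  P4: alpha <- lam <- zeta -> beta <- eta -> theta
  P5: alpha <- lam <- zeta -> beta -> theta
  P6: alpha <- lam -> theta
That exhausts the simple backdoor paths. Count: 6.

6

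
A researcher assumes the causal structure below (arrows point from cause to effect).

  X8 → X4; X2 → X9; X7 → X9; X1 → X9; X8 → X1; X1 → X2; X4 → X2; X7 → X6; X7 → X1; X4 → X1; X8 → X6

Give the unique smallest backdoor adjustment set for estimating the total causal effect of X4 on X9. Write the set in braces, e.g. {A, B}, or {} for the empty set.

Variables eligible for adjustment (non-descendants of X4, excluding X4 and X9): {X6, X7, X8}.
Backdoor paths from X4 to X9:
  P1: X4 <- X8 -> X1 <- X7 -> X9
  P2: X4 <- X8 -> X1 -> X2 -> X9
  P3: X4 <- X8 -> X1 -> X9
  P4: X4 <- X8 -> X6 <- X7 -> X1 -> X2 -> X9
  P5: X4 <- X8 -> X6 <- X7 -> X1 -> X9
  P6: X4 <- X8 -> X6 <- X7 -> X9
The empty set is not sufficient: P2 (X4 <- X8 -> X1 -> X2 -> X9) has no collider blocking it and no conditioned non-collider, so it is open.
Try {X8}:
  P1: blocked at fork node X8 ∈ conditioning set.
  P2: blocked at fork node X8 ∈ conditioning set.
  P3: blocked at fork node X8 ∈ conditioning set.
  P4: blocked at fork node X8 ∈ conditioning set.
  P5: blocked at fork node X8 ∈ conditioning set.
  P6: blocked at fork node X8 ∈ conditioning set.
{X8} contains no descendant of X4 and blocks every backdoor path.
No other singleton works — e.g. {X7} leaves P2 open — so {X8} is the unique smallest valid adjustment set.

{X8}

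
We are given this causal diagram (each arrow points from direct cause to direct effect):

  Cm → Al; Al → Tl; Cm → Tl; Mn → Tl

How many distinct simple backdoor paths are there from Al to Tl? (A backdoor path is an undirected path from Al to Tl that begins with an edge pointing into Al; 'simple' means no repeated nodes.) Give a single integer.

1

A backdoor path from Al to Tl is any simple undirected path whose first edge points into Al (i.e. leaves Al via a parent).
Parents of Al: {Cm}.
Enumerating:
  P1: Al <- Cm -> Tl
That exhausts the simple backdoor paths. Count: 1.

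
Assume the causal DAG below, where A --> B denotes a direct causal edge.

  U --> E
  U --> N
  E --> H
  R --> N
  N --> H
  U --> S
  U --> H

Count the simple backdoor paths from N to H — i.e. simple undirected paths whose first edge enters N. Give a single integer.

2

A backdoor path from N to H is any simple undirected path whose first edge points into N (i.e. leaves N via a parent).
Parents of N: {R, U}.
Enumerating:
  P1: N <- U -> E -> H
  P2: N <- U -> H
That exhausts the simple backdoor paths. Count: 2.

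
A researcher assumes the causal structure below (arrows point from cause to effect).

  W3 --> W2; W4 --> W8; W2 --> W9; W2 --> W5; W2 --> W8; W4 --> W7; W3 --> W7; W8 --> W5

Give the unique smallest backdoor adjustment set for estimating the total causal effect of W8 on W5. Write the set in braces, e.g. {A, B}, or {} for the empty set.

Variables eligible for adjustment (non-descendants of W8, excluding W8 and W5): {W2, W3, W4, W7, W9}.
Backdoor paths from W8 to W5:
  P1: W8 <- W2 -> W5
  P2: W8 <- W4 -> W7 <- W3 -> W2 -> W5
The empty set is not sufficient: P1 (W8 <- W2 -> W5) has no collider blocking it and no conditioned non-collider, so it is open.
Try {W2}:
  P1: blocked at fork node W2 ∈ conditioning set.
  P2: blocked at collider W7 (neither it nor any descendant is in the conditioning set).
{W2} contains no descendant of W8 and blocks every backdoor path.
No other singleton works — e.g. {W3} leaves P1 open — so {W2} is the unique smallest valid adjustment set.

{W2}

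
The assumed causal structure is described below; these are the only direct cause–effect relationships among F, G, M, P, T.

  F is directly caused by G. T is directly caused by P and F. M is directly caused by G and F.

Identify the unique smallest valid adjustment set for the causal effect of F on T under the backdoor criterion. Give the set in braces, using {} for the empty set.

{}

Variables eligible for adjustment (non-descendants of F, excluding F and T): {G, P}.
Backdoor paths from F to T:
  (none)
With no backdoor paths the empty set already satisfies the criterion, and it is trivially minimal.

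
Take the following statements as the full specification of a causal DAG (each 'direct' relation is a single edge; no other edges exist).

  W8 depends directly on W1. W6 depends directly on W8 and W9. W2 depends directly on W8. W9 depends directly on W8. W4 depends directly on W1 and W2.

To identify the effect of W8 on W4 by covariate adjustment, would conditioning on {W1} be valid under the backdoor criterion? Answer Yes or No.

Backdoor paths from W8 to W4 (paths whose first edge points into W8):
  P1: W8 <- W1 -> W4
Condition 1 (no descendant of W8 in the set): holds — descendants of W8 are {W2, W4, W6, W9}; none are in {W1}.
Condition 2 (every backdoor path blocked by {W1}):
  P1: blocked at fork node W1 ∈ conditioning set.
{W1} satisfies the backdoor criterion.

Yes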